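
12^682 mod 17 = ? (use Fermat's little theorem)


Fermat's little theorem: if p is prime and gcd(a,p)=1, then a^(p-1) ≡ 1 (mod p)
p = 17 is prime, gcd(12,17) = 1
Reduce exponent: 682 mod 16 = 10
So 12^682 ≡ 12^10 (mod 17)
12^10 mod 17 = 9

12^682 ≡ 9 (mod 17)


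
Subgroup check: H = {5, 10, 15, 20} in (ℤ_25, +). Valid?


Subgroup test for H = {5, 10, 15, 20} in (ℤ_25, +):
(1) 0 ∈ H? No
(2) Closure: for all a,b ∈ H, (a+b) mod 25 ∈ H? No  [counterexample: 5 + 20 = 0 ∉ H]
(3) Inverses: for all a ∈ H, -a mod 25 ∈ H? Yes

No, H is not a subgroup of ℤ_25


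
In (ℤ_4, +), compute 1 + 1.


Operation: addition mod 4
1 + 1 = (a + b) mod 4 with a = 1, b = 1

1 + 1 = 2


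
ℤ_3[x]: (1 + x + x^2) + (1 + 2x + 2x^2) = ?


Add coefficients mod 3:
x^0: 1 + 1 = 2 (mod 3)
x^1: 1 + 2 = 0 (mod 3)
x^2: 1 + 2 = 0 (mod 3)
Result: 2

f + g = 2


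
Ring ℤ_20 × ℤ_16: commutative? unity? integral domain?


Direct product ring; commutative with unity (1,1); but (1,0)·(0,1) = (0,0) gives zero divisors, so not an integral domain
Commutative: Yes
Integral domain: No
Has unity: Yes

ℤ_20 × ℤ_16: Commutative=Yes, Unity=Yes


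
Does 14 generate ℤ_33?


g generates ℤ_n iff gcd(g, n) = 1
gcd(14, 33) = 1
Since gcd = 1, 14 is a generator.

Yes, 14 generates ℤ_33


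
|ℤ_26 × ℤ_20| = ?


|A × B| = |A| · |B|
|ℤ_26 × ℤ_20| = 26 × 20 = 520

|ℤ_26 × ℤ_20| = 520


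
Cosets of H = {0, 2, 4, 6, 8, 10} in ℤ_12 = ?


H = {0, 2, 4, 6, 8, 10}, |H| = 6
Number of cosets = |G|/|H| = 12/6 = 2
0 + H = {0, 2, 4, 6, 8, 10}
1 + H = {1, 3, 5, 7, 9, 11}

Cosets: 0+H={0,2,4,6,8,10}; 1+H={1,3,5,7,9,11}


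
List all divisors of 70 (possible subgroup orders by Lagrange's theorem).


Lagrange's theorem: |H| divides |G|
|G| = 70
Divisors of 70: 1, 2, 5, 7, 10, 14, 35, 70

Possible subgroup orders: {1, 2, 5, 7, 10, 14, 35, 70}


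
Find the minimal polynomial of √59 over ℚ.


√59 satisfies x² - 59 = 0, irreducible over ℚ since 59 is squarefree

Minimal polynomial: x² - 59


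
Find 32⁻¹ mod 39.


Use the extended Euclidean algorithm to write 1 = 32·s + 39·t; then s mod 39 is the inverse.
Euclidean algorithm:
  32 = 0·39 + 32
  39 = 1·32 + 7
  32 = 4·7 + 4
  7 = 1·4 + 3
  4 = 1·3 + 1
  3 = 3·1 + 0
gcd(32,39) = 1
Back-substitution gives: 32·(11) + 39·(-9) = 1
So 32⁻¹ ≡ 11 ≡ 11 (mod 39)
Check: 32 × 11 = 352 ≡ 1 (mod 39) ✓

32⁻¹ ≡ 11 (mod 39)


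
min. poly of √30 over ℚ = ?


√30 satisfies x² - 30 = 0, irreducible over ℚ since 30 is squarefree

Minimal polynomial: x² - 30


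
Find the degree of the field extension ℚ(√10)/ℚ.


√10 has minimal polynomial x² - 10 (irreducible over ℚ since 10 is squarefree)

[ℚ(√10)/ℚ] = 2


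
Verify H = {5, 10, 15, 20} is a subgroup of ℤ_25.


Subgroup test for H = {5, 10, 15, 20} in (ℤ_25, +):
(1) 0 ∈ H? No
(2) Closure: for all a,b ∈ H, (a+b) mod 25 ∈ H? No  [counterexample: 5 + 20 = 0 ∉ H]
(3) Inverses: for all a ∈ H, -a mod 25 ∈ H? Yes

No, H is not a subgroup of ℤ_25


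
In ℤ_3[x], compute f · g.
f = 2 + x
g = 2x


Expand and collect like terms; reduce coefficients mod 3:
x^0: 2·0 = 0 ≡ 0 (mod 3)
x^1: 2·2 + 1·0 = 4 ≡ 1 (mod 3)
x^2: 1·2 = 2 ≡ 2 (mod 3)
Result: x + 2x^2

f · g = x + 2x^2


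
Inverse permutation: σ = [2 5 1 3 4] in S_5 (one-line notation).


To find σ⁻¹, swap domain and range:
σ(1) = 2 → σ⁻¹(2) = 1
σ(2) = 5 → σ⁻¹(5) = 2
σ(3) = 1 → σ⁻¹(1) = 3
σ(4) = 3 → σ⁻¹(3) = 4
σ(5) = 4 → σ⁻¹(4) = 5

σ⁻¹ = [3 1 4 5 2]


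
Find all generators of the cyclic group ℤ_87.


g generates ℤ_n iff gcd(g,n) = 1
Prime factors of 87: 3, 29
Generators are g ∈ {1,...,86} not divisible by any of these primes.
Generators: {1, 2, 4, 5, 7, 8, 10, 11, 13, 14, 16, 17, 19, 20, 22, 23, 25, 26, 28, 31, 32, 34, 35, 37, 38, 40, 41, 43, 44, 46, 47, 49, 50, 52, 53, 55, 56, 59, 61, 62, 64, 65, 67, 68, 70, 71, 73, 74, 76, 77, 79, 80, 82, 83, 85, 86}
Number of generators = φ(87) = 56

Generators of ℤ_87 = {1, 2, 4, 5, 7, 8, 10, 11, 13, 14, 16, 17, 19, 20, 22, 23, 25, 26, 28, 31, 32, 34, 35, 37, 38, 40, 41, 43, 44, 46, 47, 49, 50, 52, 53, 55, 56, 59, 61, 62, 64, 65, 67, 68, 70, 71, 73, 74, 76, 77, 79, 80, 82, 83, 85, 86}


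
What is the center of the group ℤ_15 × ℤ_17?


Z(G) = {g ∈ G | gx = xg for all x ∈ G}
Direct product of abelian groups is abelian, so Z(G) = G

Z(ℤ_15 × ℤ_17) = ℤ_15 × ℤ_17


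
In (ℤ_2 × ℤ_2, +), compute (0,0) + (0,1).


Operation: componentwise addition mod (2, 2)
(0,0) + (0,1) = ((a₁+b₁) mod 2, (a₂+b₂) mod 2) with a = (0,0), b = (0,1)

(0,0) + (0,1) = (0,1)


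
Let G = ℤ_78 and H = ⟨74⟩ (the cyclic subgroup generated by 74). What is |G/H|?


|⟨74⟩| = n / gcd(74, 78) = 78 / 2 = 39
H is normal (ℤ_78 is abelian).
|G/H| = |G| / |H| = 78 / 39 = 2

|G/H| = 2


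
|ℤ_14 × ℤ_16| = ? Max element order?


|ℤ_14 × ℤ_16| = 14 × 16 = 224
Max element order = lcm(14,16) = 112
Cyclic? No (gcd=2)

|ℤ_14×ℤ_16| = 224, max element order = 112


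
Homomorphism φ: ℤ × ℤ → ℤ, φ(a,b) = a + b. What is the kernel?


Kernel = preimage of identity
ker(φ) = {(a,b) ∈ ℤ² | a+b = 0} = {(a,-a) | a ∈ ℤ}

ker(φ) = {(a,-a) | a ∈ ℤ}


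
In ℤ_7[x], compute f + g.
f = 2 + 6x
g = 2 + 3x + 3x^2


Add coefficients mod 7:
x^0: 2 + 2 = 4 (mod 7)
x^1: 6 + 3 = 2 (mod 7)
x^2: 0 + 3 = 3 (mod 7)
Result: 4 + 2x + 3x^2

f + g = 4 + 2x + 3x^2


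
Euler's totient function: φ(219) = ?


Factor n: 219 = 3 × 73
φ(n) = n · ∏(1 - 1/p) over distinct primes p | n
φ(219) = 219 · (1 - 1/3) · (1 - 1/73) = 144

φ(219) = 144


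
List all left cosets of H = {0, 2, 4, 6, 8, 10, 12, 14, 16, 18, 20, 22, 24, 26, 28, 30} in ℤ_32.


H = {0, 2, 4, 6, 8, 10, 12, 14, 16, 18, 20, 22, 24, 26, 28, 30}, |H| = 16
Number of cosets = |G|/|H| = 32/16 = 2
0 + H = {0, 2, 4, 6, 8, 10, 12, 14, 16, 18, 20, 22, 24, 26, 28, 30}
1 + H = {1, 3, 5, 7, 9, 11, 13, 15, 17, 19, 21, 23, 25, 27, 29, 31}

Cosets: 0+H={0,2,4,6,8,10,12,14,16,18,20,22,24,26,28,30}; 1+H={1,3,5,7,9,11,13,15,17,19,21,23,25,27,29,31}


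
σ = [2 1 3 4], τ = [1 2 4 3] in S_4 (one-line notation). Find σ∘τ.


σ∘τ: apply τ first, then σ
1 →τ 1 →σ 2
2 →τ 2 →σ 1
3 →τ 4 →σ 4
4 →τ 3 →σ 3

σ∘τ = [2 1 4 3]


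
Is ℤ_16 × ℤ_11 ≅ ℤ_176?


Comparing ℤ_16 × ℤ_11 and ℤ_176:
gcd(16,11) = 1, so ℤ_16 × ℤ_11 ≅ ℤ_176 (CRT)

Yes, ℤ_16 × ℤ_11 ≅ ℤ_176


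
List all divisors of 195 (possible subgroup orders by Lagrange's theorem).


Lagrange's theorem: |H| divides |G|
|G| = 195
Divisors of 195: 1, 3, 5, 13, 15, 39, 65, 195

Possible subgroup orders: {1, 3, 5, 13, 15, 39, 65, 195}


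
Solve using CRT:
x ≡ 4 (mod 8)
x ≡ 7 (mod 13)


m₁ = 8, m₂ = 13, gcd = 1, so CRT applies. M = m₁·m₂ = 104
Let M₁ = M/m₁ = 13, M₂ = M/m₂ = 8
Find y₁ ≡ M₁⁻¹ (mod m₁): 13⁻¹ ≡ 5 (mod 8)
Find y₂ ≡ M₂⁻¹ (mod m₂): 8⁻¹ ≡ 5 (mod 13)
x = a₁·M₁·y₁ + a₂·M₂·y₂ = 4·13·5 + 7·8·5 = 540
Reduce mod 104: x ≡ 20
Check: 20 mod 8 = 4 ✓, 20 mod 13 = 7 ✓

x ≡ 20 (mod 104)


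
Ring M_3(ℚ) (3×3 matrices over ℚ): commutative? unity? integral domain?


Matrix multiplication is non-commutative for n ≥ 2; the identity matrix I is the unity; singular matrices give zero divisors, so not an integral domain
Commutative: No
Integral domain: No
Has unity: Yes

M_3(ℚ) (3×3 matrices over ℚ): Commutative=No, Unity=Yes


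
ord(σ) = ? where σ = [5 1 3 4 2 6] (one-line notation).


Cycle decomposition: (1 5 2)
Cycle lengths: 3
Order = lcm(3) = 3

ord(σ) = 3


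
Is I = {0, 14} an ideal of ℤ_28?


Check ideal conditions for I = {0, 14} in ℤ_28:
(1) I is an additive subgroup? Yes
(2) For r ∈ ℤ_28 and a ∈ I: r·a ∈ I? Yes

Yes, I is an ideal of ℤ_28


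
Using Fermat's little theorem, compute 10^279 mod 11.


Fermat's little theorem: if p is prime and gcd(a,p)=1, then a^(p-1) ≡ 1 (mod p)
p = 11 is prime, gcd(10,11) = 1
Reduce exponent: 279 mod 10 = 9
So 10^279 ≡ 10^9 (mod 11)
10^9 mod 11 = 10

10^279 ≡ 10 (mod 11)


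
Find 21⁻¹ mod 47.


Use the extended Euclidean algorithm to write 1 = 21·s + 47·t; then s mod 47 is the inverse.
Euclidean algorithm:
  21 = 0·47 + 21
  47 = 2·21 + 5
  21 = 4·5 + 1
  5 = 5·1 + 0
gcd(21,47) = 1
Back-substitution gives: 21·(9) + 47·(-4) = 1
So 21⁻¹ ≡ 9 ≡ 9 (mod 47)
Check: 21 × 9 = 189 ≡ 1 (mod 47) ✓

21⁻¹ ≡ 9 (mod 47)


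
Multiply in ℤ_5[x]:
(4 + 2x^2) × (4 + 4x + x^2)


Expand and collect like terms; reduce coefficients mod 5:
x^0: 4·4 = 16 ≡ 1 (mod 5)
x^1: 4·4 + 0·4 = 16 ≡ 1 (mod 5)
x^2: 4·1 + 0·4 + 2·4 = 12 ≡ 2 (mod 5)
x^3: 0·1 + 2·4 = 8 ≡ 3 (mod 5)
x^4: 2·1 = 2 ≡ 2 (mod 5)
Result: 1 + x + 2x^2 + 3x^3 + 2x^4

f · g = 1 + x + 2x^2 + 3x^3 + 2x^4


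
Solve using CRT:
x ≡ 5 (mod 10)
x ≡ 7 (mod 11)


m₁ = 10, m₂ = 11, gcd = 1, so CRT applies. M = m₁·m₂ = 110
Let M₁ = M/m₁ = 11, M₂ = M/m₂ = 10
Find y₁ ≡ M₁⁻¹ (mod m₁): 11⁻¹ ≡ 1 (mod 10)
Find y₂ ≡ M₂⁻¹ (mod m₂): 10⁻¹ ≡ 10 (mod 11)
x = a₁·M₁·y₁ + a₂·M₂·y₂ = 5·11·1 + 7·10·10 = 755
Reduce mod 110: x ≡ 95
Check: 95 mod 10 = 5 ✓, 95 mod 11 = 7 ✓

x ≡ 95 (mod 110)


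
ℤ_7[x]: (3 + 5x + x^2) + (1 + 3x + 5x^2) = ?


Add coefficients mod 7:
x^0: 3 + 1 = 4 (mod 7)
x^1: 5 + 3 = 1 (mod 7)
x^2: 1 + 5 = 6 (mod 7)
Result: 4 + x + 6x^2

f + g = 4 + x + 6x^2


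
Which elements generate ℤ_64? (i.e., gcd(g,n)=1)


g generates ℤ_n iff gcd(g,n) = 1
Prime factors of 64: 2
Generators are g ∈ {1,...,63} not divisible by any of these primes.
Generators: {1, 3, 5, 7, 9, 11, 13, 15, 17, 19, 21, 23, 25, 27, 29, 31, 33, 35, 37, 39, 41, 43, 45, 47, 49, 51, 53, 55, 57, 59, 61, 63}
Number of generators = φ(64) = 32

Generators of ℤ_64 = {1, 3, 5, 7, 9, 11, 13, 15, 17, 19, 21, 23, 25, 27, 29, 31, 33, 35, 37, 39, 41, 43, 45, 47, 49, 51, 53, 55, 57, 59, 61, 63}


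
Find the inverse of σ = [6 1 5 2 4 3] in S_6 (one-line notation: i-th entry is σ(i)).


To find σ⁻¹, swap domain and range:
σ(1) = 6 → σ⁻¹(6) = 1
σ(2) = 1 → σ⁻¹(1) = 2
σ(3) = 5 → σ⁻¹(5) = 3
σ(4) = 2 → σ⁻¹(2) = 4
σ(5) = 4 → σ⁻¹(4) = 5
σ(6) = 3 → σ⁻¹(3) = 6

σ⁻¹ = [2 4 6 5 3 1]


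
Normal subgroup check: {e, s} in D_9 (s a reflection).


H = {e, s} in D_9 (s a reflection)
r·s·r⁻¹ = sr⁻² ≠ s for n ≥ 3, so {e, s} is not closed under conjugation

No, not a normal subgroup


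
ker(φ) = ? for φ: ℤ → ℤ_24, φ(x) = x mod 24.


Kernel = preimage of identity
ker(φ) = {x ∈ ℤ : x ≡ 0 (mod 24)} = 24ℤ = {0, ±24, ±48, ...}

ker(φ) = 24ℤ


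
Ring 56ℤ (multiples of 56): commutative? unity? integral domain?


56ℤ is a commutative ring under +,× but has no multiplicative identity (1 ∉ 56ℤ); it has no zero divisors, but without unity it is not an integral domain
Commutative: Yes
Integral domain: No
Has unity: No

56ℤ (multiples of 56): Commutative=Yes, Unity=No


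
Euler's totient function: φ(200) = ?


Factor n: 200 = 2^3 × 5^2
φ(n) = n · ∏(1 - 1/p) over distinct primes p | n
φ(200) = 200 · (1 - 1/2) · (1 - 1/5) = 80

φ(200) = 80


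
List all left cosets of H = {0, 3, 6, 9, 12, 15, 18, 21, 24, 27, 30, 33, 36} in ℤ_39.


H = {0, 3, 6, 9, 12, 15, 18, 21, 24, 27, 30, 33, 36}, |H| = 13
Number of cosets = |G|/|H| = 39/13 = 3
0 + H = {0, 3, 6, 9, 12, 15, 18, 21, 24, 27, 30, 33, 36}
1 + H = {1, 4, 7, 10, 13, 16, 19, 22, 25, 28, 31, 34, 37}
2 + H = {2, 5, 8, 11, 14, 17, 20, 23, 26, 29, 32, 35, 38}

Cosets: 0+H={0,3,6,9,12,15,18,21,24,27,30,33,36}; 1+H={1,4,7,10,13,16,19,22,25,28,31,34,37}; 2+H={2,5,8,11,14,17,20,23,26,29,32,35,38}


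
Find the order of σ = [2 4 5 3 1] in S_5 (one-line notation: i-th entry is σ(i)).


Cycle decomposition: (1 2 4 3 5)
Cycle lengths: 5
Order = lcm(5) = 5

ord(σ) = 5


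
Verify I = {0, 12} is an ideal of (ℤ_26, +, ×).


Check ideal conditions for I = {0, 12} in ℤ_26:
(1) I is an additive subgroup? No
(2) For r ∈ ℤ_26 and a ∈ I: r·a ∈ I? No  [counterexample: r=2, a=12, r·a mod 26 = 24 ∉ I]

No, I is not an ideal of ℤ_26


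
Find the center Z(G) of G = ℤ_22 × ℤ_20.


Z(G) = {g ∈ G | gx = xg for all x ∈ G}
Direct product of abelian groups is abelian, so Z(G) = G

Z(ℤ_22 × ℤ_20) = ℤ_22 × ℤ_20


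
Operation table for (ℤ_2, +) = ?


Elements: {0, 1}
Operation: addition mod 2
Entry (a, b) = (a + b) mod 2

Cayley table:
  | 0 | 1
0 | 0 | 1
1 | 1 | 0


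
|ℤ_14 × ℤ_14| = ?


|A × B| = |A| · |B|
|ℤ_14 × ℤ_14| = 14 × 14 = 196

|ℤ_14 × ℤ_14| = 196


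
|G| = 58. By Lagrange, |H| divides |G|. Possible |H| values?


Lagrange's theorem: |H| divides |G|
|G| = 58
Divisors of 58: 1, 2, 29, 58

Possible subgroup orders: {1, 2, 29, 58}


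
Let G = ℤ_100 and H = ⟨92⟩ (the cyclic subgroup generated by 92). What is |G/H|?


|⟨92⟩| = n / gcd(92, 100) = 100 / 4 = 25
H is normal (ℤ_100 is abelian).
|G/H| = |G| / |H| = 100 / 25 = 4

|G/H| = 4


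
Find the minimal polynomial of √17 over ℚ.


√17 satisfies x² - 17 = 0, irreducible over ℚ since 17 is squarefree

Minimal polynomial: x² - 17


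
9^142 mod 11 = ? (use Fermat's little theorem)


Fermat's little theorem: if p is prime and gcd(a,p)=1, then a^(p-1) ≡ 1 (mod p)
p = 11 is prime, gcd(9,11) = 1
Reduce exponent: 142 mod 10 = 2
So 9^142 ≡ 9^2 (mod 11)
9^2 mod 11 = 4

9^142 ≡ 4 (mod 11)


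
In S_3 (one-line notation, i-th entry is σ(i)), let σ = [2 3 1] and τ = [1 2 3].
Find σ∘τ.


σ∘τ: apply τ first, then σ
1 →τ 1 →σ 2
2 →τ 2 →σ 3
3 →τ 3 →σ 1

σ∘τ = [2 3 1]


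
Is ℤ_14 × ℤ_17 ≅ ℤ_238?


Comparing ℤ_14 × ℤ_17 and ℤ_238:
gcd(14,17) = 1, so ℤ_14 × ℤ_17 ≅ ℤ_238 (CRT)

Yes, ℤ_14 × ℤ_17 ≅ ℤ_238


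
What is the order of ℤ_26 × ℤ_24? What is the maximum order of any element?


|ℤ_26 × ℤ_24| = 26 × 24 = 624
Max element order = lcm(26,24) = 312
Cyclic? No (gcd=2)

|ℤ_26×ℤ_24| = 624, max element order = 312


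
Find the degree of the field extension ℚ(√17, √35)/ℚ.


[ℚ(√17,√35):ℚ] = [ℚ(√17,√35):ℚ(√17)]·[ℚ(√17):ℚ] = 2·2 = 4

[ℚ(√17, √35)/ℚ] = 4


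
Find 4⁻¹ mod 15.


Use the extended Euclidean algorithm to write 1 = 4·s + 15·t; then s mod 15 is the inverse.
Euclidean algorithm:
  4 = 0·15 + 4
  15 = 3·4 + 3
  4 = 1·3 + 1
  3 = 3·1 + 0
gcd(4,15) = 1
Back-substitution gives: 4·(4) + 15·(-1) = 1
So 4⁻¹ ≡ 4 ≡ 4 (mod 15)
Check: 4 × 4 = 16 ≡ 1 (mod 15) ✓

4⁻¹ ≡ 4 (mod 15)


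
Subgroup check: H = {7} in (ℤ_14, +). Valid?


Subgroup test for H = {7} in (ℤ_14, +):
(1) 0 ∈ H? No
(2) Closure: for all a,b ∈ H, (a+b) mod 14 ∈ H? No  [counterexample: 7 + 7 = 0 ∉ H]
(3) Inverses: for all a ∈ H, -a mod 14 ∈ H? Yes

No, H is not a subgroup of ℤ_14


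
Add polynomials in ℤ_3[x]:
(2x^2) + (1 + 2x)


Add coefficients mod 3:
x^0: 0 + 1 = 1 (mod 3)
x^1: 0 + 2 = 2 (mod 3)
x^2: 2 + 0 = 2 (mod 3)
Result: 1 + 2x + 2x^2

f + g = 1 + 2x + 2x^2


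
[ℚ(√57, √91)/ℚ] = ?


[ℚ(√57,√91):ℚ] = [ℚ(√57,√91):ℚ(√57)]·[ℚ(√57):ℚ] = 2·2 = 4

[ℚ(√57, √91)/ℚ] = 4


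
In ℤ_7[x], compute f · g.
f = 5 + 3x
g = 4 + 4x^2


Expand and collect like terms; reduce coefficients mod 7:
x^0: 5·4 = 20 ≡ 6 (mod 7)
x^1: 5·0 + 3·4 = 12 ≡ 5 (mod 7)
x^2: 5·4 + 3·0 = 20 ≡ 6 (mod 7)
x^3: 3·4 = 12 ≡ 5 (mod 7)
Result: 6 + 5x + 6x^2 + 5x^3

f · g = 6 + 5x + 6x^2 + 5x^3


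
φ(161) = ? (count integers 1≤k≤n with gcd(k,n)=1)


Factor n: 161 = 7 × 23
φ(n) = n · ∏(1 - 1/p) over distinct primes p | n
φ(161) = 161 · (1 - 1/7) · (1 - 1/23) = 132

φ(161) = 132


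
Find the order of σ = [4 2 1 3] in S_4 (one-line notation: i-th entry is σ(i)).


Cycle decomposition: (1 4 3)
Cycle lengths: 3
Order = lcm(3) = 3

ord(σ) = 3


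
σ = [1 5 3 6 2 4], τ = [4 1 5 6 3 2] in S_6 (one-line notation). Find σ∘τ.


σ∘τ: apply τ first, then σ
1 →τ 4 →σ 6
2 →τ 1 →σ 1
3 →τ 5 →σ 2
4 →τ 6 →σ 4
5 →τ 3 →σ 3
6 →τ 2 →σ 5

σ∘τ = [6 1 2 4 3 5]


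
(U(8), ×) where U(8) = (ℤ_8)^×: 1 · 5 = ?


Operation: multiplication mod 8
1 · 5 = (a × b) mod 8 with a = 1, b = 5

1 · 5 = 5


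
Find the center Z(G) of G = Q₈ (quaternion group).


Z(G) = {g ∈ G | gx = xg for all x ∈ G}
In Q₈ = {±1, ±i, ±j, ±k}, only ±1 commute with every element

Z(Q₈ (quaternion group)) = {1, -1}


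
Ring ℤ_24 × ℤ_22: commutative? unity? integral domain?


Direct product ring; commutative with unity (1,1); but (1,0)·(0,1) = (0,0) gives zero divisors, so not an integral domain
Commutative: Yes
Integral domain: No
Has unity: Yes

ℤ_24 × ℤ_22: Commutative=Yes, Unity=Yes


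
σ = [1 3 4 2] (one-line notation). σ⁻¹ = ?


To find σ⁻¹, swap domain and range:
σ(1) = 1 → σ⁻¹(1) = 1
σ(2) = 3 → σ⁻¹(3) = 2
σ(3) = 4 → σ⁻¹(4) = 3
σ(4) = 2 → σ⁻¹(2) = 4

σ⁻¹ = [1 4 2 3]


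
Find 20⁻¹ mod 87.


Use the extended Euclidean algorithm to write 1 = 20·s + 87·t; then s mod 87 is the inverse.
Euclidean algorithm:
  20 = 0·87 + 20
  87 = 4·20 + 7
  20 = 2·7 + 6
  7 = 1·6 + 1
  6 = 6·1 + 0
gcd(20,87) = 1
Back-substitution gives: 20·(-13) + 87·(3) = 1
So 20⁻¹ ≡ -13 ≡ 74 (mod 87)
Check: 20 × 74 = 1480 ≡ 1 (mod 87) ✓

20⁻¹ ≡ 74 (mod 87)


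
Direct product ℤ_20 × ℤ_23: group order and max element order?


|ℤ_20 × ℤ_23| = 20 × 23 = 460
Max element order = lcm(20,23) = 460
Cyclic? Yes (gcd=1)

|ℤ_20×ℤ_23| = 460, max element order = 460


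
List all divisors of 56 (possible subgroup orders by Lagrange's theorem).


Lagrange's theorem: |H| divides |G|
|G| = 56
Divisors of 56: 1, 2, 4, 7, 8, 14, 28, 56

Possible subgroup orders: {1, 2, 4, 7, 8, 14, 28, 56}


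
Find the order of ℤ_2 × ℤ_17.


|A × B| = |A| · |B|
|ℤ_2 × ℤ_17| = 2 × 17 = 34

|ℤ_2 × ℤ_17| = 34


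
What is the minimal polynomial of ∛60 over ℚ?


∛60 satisfies x³ - 60 = 0, irreducible over ℚ (no rational root; 60 is not a perfect cube)

Minimal polynomial: x³ - 60


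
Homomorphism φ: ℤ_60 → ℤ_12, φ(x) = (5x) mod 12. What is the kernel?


Kernel = preimage of identity
ker(φ) = {x ∈ ℤ_60 : 5x ≡ 0 (mod 12)}. Since 12 | 60, φ is well-defined. The kernel is the cyclic subgroup ⟨12⟩ of ℤ_60 (order 5), i.e. {0, 12, 24, 36, 48}

ker(φ) = {0, 12, 24, 36, 48}


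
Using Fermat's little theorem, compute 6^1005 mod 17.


Fermat's little theorem: if p is prime and gcd(a,p)=1, then a^(p-1) ≡ 1 (mod p)
p = 17 is prime, gcd(6,17) = 1
Reduce exponent: 1005 mod 16 = 13
So 6^1005 ≡ 6^13 (mod 17)
6^13 mod 17 = 10

6^1005 ≡ 10 (mod 17)


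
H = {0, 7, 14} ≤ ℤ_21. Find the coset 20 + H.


20 + H = {20 + h (mod 21) : h ∈ H}
20+0=20, 20+7=6, 20+14=13
20 + H = {6, 13, 20} = 6 + H

20 + H = {6, 13, 20}


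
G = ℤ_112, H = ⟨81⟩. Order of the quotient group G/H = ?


|⟨81⟩| = n / gcd(81, 112) = 112 / 1 = 112
H is normal (ℤ_112 is abelian).
|G/H| = |G| / |H| = 112 / 112 = 1

|G/H| = 1


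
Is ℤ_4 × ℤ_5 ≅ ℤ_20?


Comparing ℤ_4 × ℤ_5 and ℤ_20:
gcd(4,5) = 1, so ℤ_4 × ℤ_5 ≅ ℤ_20 (CRT)

Yes, ℤ_4 × ℤ_5 ≅ ℤ_20


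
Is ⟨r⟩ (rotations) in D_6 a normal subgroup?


H = ⟨r⟩ (rotations) in D_6
The rotation subgroup ⟨r⟩ has index 2 in D_6, so it is normal

Yes, normal subgroup


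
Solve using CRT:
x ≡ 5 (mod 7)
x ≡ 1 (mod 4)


m₁ = 7, m₂ = 4, gcd = 1, so CRT applies. M = m₁·m₂ = 28
Let M₁ = M/m₁ = 4, M₂ = M/m₂ = 7
Find y₁ ≡ M₁⁻¹ (mod m₁): 4⁻¹ ≡ 2 (mod 7)
Find y₂ ≡ M₂⁻¹ (mod m₂): 7⁻¹ ≡ 3 (mod 4)
x = a₁·M₁·y₁ + a₂·M₂·y₂ = 5·4·2 + 1·7·3 = 61
Reduce mod 28: x ≡ 5
Check: 5 mod 7 = 5 ✓, 5 mod 4 = 1 ✓

x ≡ 5 (mod 28)


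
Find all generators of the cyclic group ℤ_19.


g generates ℤ_n iff gcd(g,n) = 1
Prime factors of 19: 19
Generators are g ∈ {1,...,18} not divisible by any of these primes.
Generators: {1, 2, 3, 4, 5, 6, 7, 8, 9, 10, 11, 12, 13, 14, 15, 16, 17, 18}
Number of generators = φ(19) = 18

Generators of ℤ_19 = {1, 2, 3, 4, 5, 6, 7, 8, 9, 10, 11, 12, 13, 14, 15, 16, 17, 18}


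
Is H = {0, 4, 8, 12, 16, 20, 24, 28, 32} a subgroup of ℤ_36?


Subgroup test for H = {0, 4, 8, 12, 16, 20, 24, 28, 32} in (ℤ_36, +):
(1) 0 ∈ H? Yes
(2) Closure: for all a,b ∈ H, (a+b) mod 36 ∈ H? Yes
(3) Inverses: for all a ∈ H, -a mod 36 ∈ H? Yes

Yes, H is a subgroup of ℤ_36


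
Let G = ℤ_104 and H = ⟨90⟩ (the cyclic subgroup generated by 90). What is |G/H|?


|⟨90⟩| = n / gcd(90, 104) = 104 / 2 = 52
H is normal (ℤ_104 is abelian).
|G/H| = |G| / |H| = 104 / 52 = 2

|G/H| = 2


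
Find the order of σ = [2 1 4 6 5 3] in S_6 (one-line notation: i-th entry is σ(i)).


Cycle decomposition: (1 2) (3 4 6)
Cycle lengths: 2, 3
Order = lcm(2, 3) = 6

ord(σ) = 6


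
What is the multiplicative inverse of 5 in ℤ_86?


Use the extended Euclidean algorithm to write 1 = 5·s + 86·t; then s mod 86 is the inverse.
Euclidean algorithm:
  5 = 0·86 + 5
  86 = 17·5 + 1
  5 = 5·1 + 0
gcd(5,86) = 1
Back-substitution gives: 5·(-17) + 86·(1) = 1
So 5⁻¹ ≡ -17 ≡ 69 (mod 86)
Check: 5 × 69 = 345 ≡ 1 (mod 86) ✓

5⁻¹ ≡ 69 (mod 86)


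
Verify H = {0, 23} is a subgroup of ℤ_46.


Subgroup test for H = {0, 23} in (ℤ_46, +):
(1) 0 ∈ H? Yes
(2) Closure: for all a,b ∈ H, (a+b) mod 46 ∈ H? Yes
(3) Inverses: for all a ∈ H, -a mod 46 ∈ H? Yes

Yes, H is a subgroup of ℤ_46


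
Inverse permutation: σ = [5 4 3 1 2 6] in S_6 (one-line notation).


To find σ⁻¹, swap domain and range:
σ(1) = 5 → σ⁻¹(5) = 1
σ(2) = 4 → σ⁻¹(4) = 2
σ(3) = 3 → σ⁻¹(3) = 3
σ(4) = 1 → σ⁻¹(1) = 4
σ(5) = 2 → σ⁻¹(2) = 5
σ(6) = 6 → σ⁻¹(6) = 6

σ⁻¹ = [4 5 3 2 1 6]


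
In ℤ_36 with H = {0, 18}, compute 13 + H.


13 + H = {13 + h (mod 36) : h ∈ H}
13+0=13, 13+18=31

13 + H = {13, 31}


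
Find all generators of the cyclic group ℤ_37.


g generates ℤ_n iff gcd(g,n) = 1
Prime factors of 37: 37
Generators are g ∈ {1,...,36} not divisible by any of these primes.
Generators: {1, 2, 3, 4, 5, 6, 7, 8, 9, 10, 11, 12, 13, 14, 15, 16, 17, 18, 19, 20, 21, 22, 23, 24, 25, 26, 27, 28, 29, 30, 31, 32, 33, 34, 35, 36}
Number of generators = φ(37) = 36

Generators of ℤ_37 = {1, 2, 3, 4, 5, 6, 7, 8, 9, 10, 11, 12, 13, 14, 15, 16, 17, 18, 19, 20, 21, 22, 23, 24, 25, 26, 27, 28, 29, 30, 31, 32, 33, 34, 35, 36}


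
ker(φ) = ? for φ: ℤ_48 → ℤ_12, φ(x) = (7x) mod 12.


Kernel = preimage of identity
ker(φ) = {x ∈ ℤ_48 : 7x ≡ 0 (mod 12)}. Since 12 | 48, φ is well-defined. The kernel is the cyclic subgroup ⟨12⟩ of ℤ_48 (order 4), i.e. {0, 12, 24, 36}

ker(φ) = {0, 12, 24, 36}


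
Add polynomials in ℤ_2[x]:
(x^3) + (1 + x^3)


Add coefficients mod 2:
x^0: 0 + 1 = 1 (mod 2)
x^1: 0 + 0 = 0 (mod 2)
x^2: 0 + 0 = 0 (mod 2)
x^3: 1 + 1 = 0 (mod 2)
Result: 1

f + g = 1


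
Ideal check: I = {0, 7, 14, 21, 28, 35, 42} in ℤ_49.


Check ideal conditions for I = {0, 7, 14, 21, 28, 35, 42} in ℤ_49:
(1) I is an additive subgroup? Yes
(2) For r ∈ ℤ_49 and a ∈ I: r·a ∈ I? Yes

Yes, I is an ideal of ℤ_49


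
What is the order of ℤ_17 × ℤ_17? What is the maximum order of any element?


|ℤ_17 × ℤ_17| = 17 × 17 = 289
Max element order = lcm(17,17) = 17
Cyclic? No (gcd=17)

|ℤ_17×ℤ_17| = 289, max element order = 17


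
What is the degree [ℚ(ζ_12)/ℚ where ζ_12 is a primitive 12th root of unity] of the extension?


[ℚ(ζ_n):ℚ] = deg Φ_n(x) = φ(n). Here φ(12) = 4

[ℚ(ζ_12)/ℚ where ζ_12 is a primitive 12th root of unity] = 4


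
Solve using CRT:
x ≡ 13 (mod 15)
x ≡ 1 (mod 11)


m₁ = 15, m₂ = 11, gcd = 1, so CRT applies. M = m₁·m₂ = 165
Let M₁ = M/m₁ = 11, M₂ = M/m₂ = 15
Find y₁ ≡ M₁⁻¹ (mod m₁): 11⁻¹ ≡ 11 (mod 15)
Find y₂ ≡ M₂⁻¹ (mod m₂): 15⁻¹ ≡ 3 (mod 11)
x = a₁·M₁·y₁ + a₂·M₂·y₂ = 13·11·11 + 1·15·3 = 1618
Reduce mod 165: x ≡ 133
Check: 133 mod 15 = 13 ✓, 133 mod 11 = 1 ✓

x ≡ 133 (mod 165)


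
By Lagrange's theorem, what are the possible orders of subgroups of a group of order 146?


Lagrange's theorem: |H| divides |G|
|G| = 146
Divisors of 146: 1, 2, 73, 146

Possible subgroup orders: {1, 2, 73, 146}


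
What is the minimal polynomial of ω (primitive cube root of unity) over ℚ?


ω satisfies x² + x + 1 = 0 (the cyclotomic polynomial Φ₃)

Minimal polynomial: x² + x + 1


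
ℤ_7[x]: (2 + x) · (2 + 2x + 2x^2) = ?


Expand and collect like terms; reduce coefficients mod 7:
x^0: 2·2 = 4 ≡ 4 (mod 7)
x^1: 2·2 + 1·2 = 6 ≡ 6 (mod 7)
x^2: 2·2 + 1·2 = 6 ≡ 6 (mod 7)
x^3: 1·2 = 2 ≡ 2 (mod 7)
Result: 4 + 6x + 6x^2 + 2x^3

f · g = 4 + 6x + 6x^2 + 2x^3


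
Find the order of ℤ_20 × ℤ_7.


|A × B| = |A| · |B|
|ℤ_20 × ℤ_7| = 20 × 7 = 140

|ℤ_20 × ℤ_7| = 140


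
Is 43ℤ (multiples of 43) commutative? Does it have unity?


43ℤ is a commutative ring under +,× but has no multiplicative identity (1 ∉ 43ℤ); it has no zero divisors, but without unity it is not an integral domain
Commutative: Yes
Integral domain: No
Has unity: No

43ℤ (multiples of 43): Commutative=Yes, Unity=No


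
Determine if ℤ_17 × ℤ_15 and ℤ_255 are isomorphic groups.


Comparing ℤ_17 × ℤ_15 and ℤ_255:
gcd(17,15) = 1, so ℤ_17 × ℤ_15 ≅ ℤ_255 (CRT)

Yes, ℤ_17 × ℤ_15 ≅ ℤ_255


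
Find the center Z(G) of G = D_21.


Z(G) = {g ∈ G | gx = xg for all x ∈ G}
For odd n, Z(D_n) = {e}: no nontrivial rotation commutes with all reflections

Z(D_21) = {e}


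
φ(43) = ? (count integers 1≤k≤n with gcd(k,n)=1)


Factor n: 43 = 43
φ(n) = n · ∏(1 - 1/p) over distinct primes p | n
φ(43) = 43 · (1 - 1/43) = 42

φ(43) = 42


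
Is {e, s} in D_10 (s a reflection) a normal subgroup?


H = {e, s} in D_10 (s a reflection)
r·s·r⁻¹ = sr⁻² ≠ s for n ≥ 3, so {e, s} is not closed under conjugation

No, not a normal subgroup


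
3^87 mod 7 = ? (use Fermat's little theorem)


Fermat's little theorem: if p is prime and gcd(a,p)=1, then a^(p-1) ≡ 1 (mod p)
p = 7 is prime, gcd(3,7) = 1
Reduce exponent: 87 mod 6 = 3
So 3^87 ≡ 3^3 (mod 7)
3^3 mod 7 = 6

3^87 ≡ 6 (mod 7)


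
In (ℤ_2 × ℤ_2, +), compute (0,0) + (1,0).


Operation: componentwise addition mod (2, 2)
(0,0) + (1,0) = ((a₁+b₁) mod 2, (a₂+b₂) mod 2) with a = (0,0), b = (1,0)

(0,0) + (1,0) = (1,0)


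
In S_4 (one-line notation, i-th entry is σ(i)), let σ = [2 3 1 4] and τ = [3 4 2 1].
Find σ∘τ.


σ∘τ: apply τ first, then σ
1 →τ 3 →σ 1
2 →τ 4 →σ 4
3 →τ 2 →σ 3
4 →τ 1 →σ 2

σ∘τ = [1 4 3 2]


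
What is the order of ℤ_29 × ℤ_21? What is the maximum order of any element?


|ℤ_29 × ℤ_21| = 29 × 21 = 609
Max element order = lcm(29,21) = 609
Cyclic? Yes (gcd=1)

|ℤ_29×ℤ_21| = 609, max element order = 609


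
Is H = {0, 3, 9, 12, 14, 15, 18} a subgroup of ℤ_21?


Subgroup test for H = {0, 3, 9, 12, 14, 15, 18} in (ℤ_21, +):
(1) 0 ∈ H? Yes
(2) Closure: for all a,b ∈ H, (a+b) mod 21 ∈ H? No  [counterexample: 3 + 3 = 6 ∉ H]
(3) Inverses: for all a ∈ H, -a mod 21 ∈ H? No

No, H is not a subgroup of ℤ_21


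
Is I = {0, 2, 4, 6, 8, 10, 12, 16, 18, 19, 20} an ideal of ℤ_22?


Check ideal conditions for I = {0, 2, 4, 6, 8, 10, 12, 16, 18, 19, 20} in ℤ_22:
(1) I is an additive subgroup? No
(2) For r ∈ ℤ_22 and a ∈ I: r·a ∈ I? No  [counterexample: r=2, a=18, r·a mod 22 = 14 ∉ I]

No, I is not an ideal of ℤ_22


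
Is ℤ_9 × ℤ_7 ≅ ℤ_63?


Comparing ℤ_9 × ℤ_7 and ℤ_63:
gcd(9,7) = 1, so ℤ_9 × ℤ_7 ≅ ℤ_63 (CRT)

Yes, ℤ_9 × ℤ_7 ≅ ℤ_63


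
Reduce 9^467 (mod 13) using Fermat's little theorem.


Fermat's little theorem: if p is prime and gcd(a,p)=1, then a^(p-1) ≡ 1 (mod p)
p = 13 is prime, gcd(9,13) = 1
Reduce exponent: 467 mod 12 = 11
So 9^467 ≡ 9^11 (mod 13)
9^11 mod 13 = 3

9^467 ≡ 3 (mod 13)


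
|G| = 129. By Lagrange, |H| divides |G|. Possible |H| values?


Lagrange's theorem: |H| divides |G|
|G| = 129
Divisors of 129: 1, 3, 43, 129

Possible subgroup orders: {1, 3, 43, 129}


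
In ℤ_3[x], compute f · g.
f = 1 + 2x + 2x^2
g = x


Expand and collect like terms; reduce coefficients mod 3:
x^0: 1·0 = 0 ≡ 0 (mod 3)
x^1: 1·1 + 2·0 = 1 ≡ 1 (mod 3)
x^2: 2·1 + 2·0 = 2 ≡ 2 (mod 3)
x^3: 2·1 = 2 ≡ 2 (mod 3)
Result: x + 2x^2 + 2x^3

f · g = x + 2x^2 + 2x^3


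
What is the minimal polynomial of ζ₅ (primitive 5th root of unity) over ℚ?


ζ₅ is a root of Φ₅(x) = x⁴ + x³ + x² + x + 1, irreducible over ℚ

Minimal polynomial: x⁴ + x³ + x² + x + 1


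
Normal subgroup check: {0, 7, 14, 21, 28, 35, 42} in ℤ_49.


H = {0, 7, 14, 21, 28, 35, 42} in ℤ_49
ℤ_49 is abelian; every subgroup of an abelian group is normal

Yes, normal subgroup


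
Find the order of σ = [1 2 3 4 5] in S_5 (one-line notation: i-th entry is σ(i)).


Cycle decomposition: identity (all elements fixed)
Order = 1 (identity has order 1)

ord(σ) = 1


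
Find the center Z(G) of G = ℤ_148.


Z(G) = {g ∈ G | gx = xg for all x ∈ G}
ℤ_148 is abelian, so Z(G) = G

Z(ℤ_148) = ℤ_148


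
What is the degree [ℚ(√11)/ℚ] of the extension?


√11 has minimal polynomial x² - 11 (irreducible over ℚ since 11 is squarefree)

[ℚ(√11)/ℚ] = 2


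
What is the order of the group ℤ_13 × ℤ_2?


|A × B| = |A| · |B|
|ℤ_13 × ℤ_2| = 13 × 2 = 26

|ℤ_13 × ℤ_2| = 26


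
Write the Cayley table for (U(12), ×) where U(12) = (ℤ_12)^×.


Elements: {1, 5, 7, 11}
Operation: multiplication mod 12
Entry (a, b) = (a × b) mod 12

Cayley table:
   |  1 |  5 |  7 | 11
 1 |  1 |  5 |  7 | 11
 5 |  5 |  1 | 11 |  7
 7 |  7 | 11 |  1 |  5
11 | 11 |  7 |  5 |  1


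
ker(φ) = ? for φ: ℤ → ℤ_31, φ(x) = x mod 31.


Kernel = preimage of identity
ker(φ) = {x ∈ ℤ : x ≡ 0 (mod 31)} = 31ℤ = {0, ±31, ±62, ...}

ker(φ) = 31ℤ


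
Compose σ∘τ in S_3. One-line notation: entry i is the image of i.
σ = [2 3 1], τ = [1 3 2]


σ∘τ: apply τ first, then σ
1 →τ 1 →σ 2
2 →τ 3 →σ 1
3 →τ 2 →σ 3

σ∘τ = [2 1 3]


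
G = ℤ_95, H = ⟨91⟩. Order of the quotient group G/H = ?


|⟨91⟩| = n / gcd(91, 95) = 95 / 1 = 95
H is normal (ℤ_95 is abelian).
|G/H| = |G| / |H| = 95 / 95 = 1

|G/H| = 1


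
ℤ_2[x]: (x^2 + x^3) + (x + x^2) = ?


Add coefficients mod 2:
x^0: 0 + 0 = 0 (mod 2)
x^1: 0 + 1 = 1 (mod 2)
x^2: 1 + 1 = 0 (mod 2)
x^3: 1 + 0 = 1 (mod 2)
Result: x + x^3

f + g = x + x^3


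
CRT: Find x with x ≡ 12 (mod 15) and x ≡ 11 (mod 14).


m₁ = 15, m₂ = 14, gcd = 1, so CRT applies. M = m₁·m₂ = 210
Let M₁ = M/m₁ = 14, M₂ = M/m₂ = 15
Find y₁ ≡ M₁⁻¹ (mod m₁): 14⁻¹ ≡ 14 (mod 15)
Find y₂ ≡ M₂⁻¹ (mod m₂): 15⁻¹ ≡ 1 (mod 14)
x = a₁·M₁·y₁ + a₂·M₂·y₂ = 12·14·14 + 11·15·1 = 2517
Reduce mod 210: x ≡ 207
Check: 207 mod 15 = 12 ✓, 207 mod 14 = 11 ✓

x ≡ 207 (mod 210)


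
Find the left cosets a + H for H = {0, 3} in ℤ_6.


H = {0, 3}, |H| = 2
Number of cosets = |G|/|H| = 6/2 = 3
0 + H = {0, 3}
1 + H = {1, 4}
2 + H = {2, 5}

Cosets: 0+H={0,3}; 1+H={1,4}; 2+H={2,5}


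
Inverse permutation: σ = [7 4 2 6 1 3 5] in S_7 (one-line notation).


To find σ⁻¹, swap domain and range:
σ(1) = 7 → σ⁻¹(7) = 1
σ(2) = 4 → σ⁻¹(4) = 2
σ(3) = 2 → σ⁻¹(2) = 3
σ(4) = 6 → σ⁻¹(6) = 4
σ(5) = 1 → σ⁻¹(1) = 5
σ(6) = 3 → σ⁻¹(3) = 6
σ(7) = 5 → σ⁻¹(5) = 7

σ⁻¹ = [5 3 6 2 7 4 1]


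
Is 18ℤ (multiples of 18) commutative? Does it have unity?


18ℤ is a commutative ring under +,× but has no multiplicative identity (1 ∉ 18ℤ); it has no zero divisors, but without unity it is not an integral domain
Commutative: Yes
Integral domain: No
Has unity: No

18ℤ (multiples of 18): Commutative=Yes, Unity=No


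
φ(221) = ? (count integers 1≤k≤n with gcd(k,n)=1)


Factor n: 221 = 13 × 17
φ(n) = n · ∏(1 - 1/p) over distinct primes p | n
φ(221) = 221 · (1 - 1/13) · (1 - 1/17) = 192

φ(221) = 192


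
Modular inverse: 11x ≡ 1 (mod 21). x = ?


Use the extended Euclidean algorithm to write 1 = 11·s + 21·t; then s mod 21 is the inverse.
Euclidean algorithm:
  11 = 0·21 + 11
  21 = 1·11 + 10
  11 = 1·10 + 1
  10 = 10·1 + 0
gcd(11,21) = 1
Back-substitution gives: 11·(2) + 21·(-1) = 1
So 11⁻¹ ≡ 2 ≡ 2 (mod 21)
Check: 11 × 2 = 22 ≡ 1 (mod 21) ✓

11⁻¹ ≡ 2 (mod 21)


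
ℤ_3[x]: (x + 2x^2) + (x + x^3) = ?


Add coefficients mod 3:
x^0: 0 + 0 = 0 (mod 3)
x^1: 1 + 1 = 2 (mod 3)
x^2: 2 + 0 = 2 (mod 3)
x^3: 0 + 1 = 1 (mod 3)
Result: 2x + 2x^2 + x^3

f + g = 2x + 2x^2 + x^3


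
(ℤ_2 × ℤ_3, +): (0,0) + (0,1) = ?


Operation: componentwise addition mod (2, 3)
(0,0) + (0,1) = ((a₁+b₁) mod 2, (a₂+b₂) mod 3) with a = (0,0), b = (0,1)

(0,0) + (0,1) = (0,1)


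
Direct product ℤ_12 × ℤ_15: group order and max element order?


|ℤ_12 × ℤ_15| = 12 × 15 = 180
Max element order = lcm(12,15) = 60
Cyclic? No (gcd=3)

|ℤ_12×ℤ_15| = 180, max element order = 60


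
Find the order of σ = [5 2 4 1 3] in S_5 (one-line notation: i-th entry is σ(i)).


Cycle decomposition: (1 5 3 4)
Cycle lengths: 4
Order = lcm(4) = 4

ord(σ) = 4


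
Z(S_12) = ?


Z(G) = {g ∈ G | gx = xg for all x ∈ G}
S_n is non-abelian for n ≥ 3; Z(S_12) is trivial

Z(S_12) = {e}


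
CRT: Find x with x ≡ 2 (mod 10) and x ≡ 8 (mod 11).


m₁ = 10, m₂ = 11, gcd = 1, so CRT applies. M = m₁·m₂ = 110
Let M₁ = M/m₁ = 11, M₂ = M/m₂ = 10
Find y₁ ≡ M₁⁻¹ (mod m₁): 11⁻¹ ≡ 1 (mod 10)
Find y₂ ≡ M₂⁻¹ (mod m₂): 10⁻¹ ≡ 10 (mod 11)
x = a₁·M₁·y₁ + a₂·M₂·y₂ = 2·11·1 + 8·10·10 = 822
Reduce mod 110: x ≡ 52
Check: 52 mod 10 = 2 ✓, 52 mod 11 = 8 ✓

x ≡ 52 (mod 110)


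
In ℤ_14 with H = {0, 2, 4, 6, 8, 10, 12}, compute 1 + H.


1 + H = {1 + h (mod 14) : h ∈ H}
1+0=1, 1+2=3, 1+4=5, 1+6=7, 1+8=9, 1+10=11, 1+12=13

1 + H = {1, 3, 5, 7, 9, 11, 13}


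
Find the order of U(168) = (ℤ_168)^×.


U(n) is the group of units mod n; |U(n)| = φ(n)
|U(168)| = φ(168) = 48

|U(168) = (ℤ_168)^×| = 48


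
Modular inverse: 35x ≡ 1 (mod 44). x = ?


Use the extended Euclidean algorithm to write 1 = 35·s + 44·t; then s mod 44 is the inverse.
Euclidean algorithm:
  35 = 0·44 + 35
  44 = 1·35 + 9
  35 = 3·9 + 8
  9 = 1·8 + 1
  8 = 8·1 + 0
gcd(35,44) = 1
Back-substitution gives: 35·(-5) + 44·(4) = 1
So 35⁻¹ ≡ -5 ≡ 39 (mod 44)
Check: 35 × 39 = 1365 ≡ 1 (mod 44) ✓

35⁻¹ ≡ 39 (mod 44)


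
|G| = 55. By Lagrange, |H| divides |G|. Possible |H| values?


Lagrange's theorem: |H| divides |G|
|G| = 55
Divisors of 55: 1, 5, 11, 55

Possible subgroup orders: {1, 5, 11, 55}


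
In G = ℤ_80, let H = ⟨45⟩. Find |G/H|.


|⟨45⟩| = n / gcd(45, 80) = 80 / 5 = 16
H is normal (ℤ_80 is abelian).
|G/H| = |G| / |H| = 80 / 16 = 5

|G/H| = 5


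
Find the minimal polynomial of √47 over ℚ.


√47 satisfies x² - 47 = 0, irreducible over ℚ since 47 is squarefree

Minimal polynomial: x² - 47


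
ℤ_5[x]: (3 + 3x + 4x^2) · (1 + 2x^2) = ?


Expand and collect like terms; reduce coefficients mod 5:
x^0: 3·1 = 3 ≡ 3 (mod 5)
x^1: 3·0 + 3·1 = 3 ≡ 3 (mod 5)
x^2: 3·2 + 3·0 + 4·1 = 10 ≡ 0 (mod 5)
x^3: 3·2 + 4·0 = 6 ≡ 1 (mod 5)
x^4: 4·2 = 8 ≡ 3 (mod 5)
Result: 3 + 3x + x^3 + 3x^4

f · g = 3 + 3x + x^3 + 3x^4


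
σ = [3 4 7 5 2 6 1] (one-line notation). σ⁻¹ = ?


To find σ⁻¹, swap domain and range:
σ(1) = 3 → σ⁻¹(3) = 1
σ(2) = 4 → σ⁻¹(4) = 2
σ(3) = 7 → σ⁻¹(7) = 3
σ(4) = 5 → σ⁻¹(5) = 4
σ(5) = 2 → σ⁻¹(2) = 5
σ(6) = 6 → σ⁻¹(6) = 6
σ(7) = 1 → σ⁻¹(1) = 7

σ⁻¹ = [7 5 1 2 4 6 3]


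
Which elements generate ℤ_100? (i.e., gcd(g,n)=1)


g generates ℤ_n iff gcd(g,n) = 1
Prime factors of 100: 2, 5
Generators are g ∈ {1,...,99} not divisible by any of these primes.
Generators: {1, 3, 7, 9, 11, 13, 17, 19, 21, 23, 27, 29, 31, 33, 37, 39, 41, 43, 47, 49, 51, 53, 57, 59, 61, 63, 67, 69, 71, 73, 77, 79, 81, 83, 87, 89, 91, 93, 97, 99}
Number of generators = φ(100) = 40

Generators of ℤ_100 = {1, 3, 7, 9, 11, 13, 17, 19, 21, 23, 27, 29, 31, 33, 37, 39, 41, 43, 47, 49, 51, 53, 57, 59, 61, 63, 67, 69, 71, 73, 77, 79, 81, 83, 87, 89, 91, 93, 97, 99}


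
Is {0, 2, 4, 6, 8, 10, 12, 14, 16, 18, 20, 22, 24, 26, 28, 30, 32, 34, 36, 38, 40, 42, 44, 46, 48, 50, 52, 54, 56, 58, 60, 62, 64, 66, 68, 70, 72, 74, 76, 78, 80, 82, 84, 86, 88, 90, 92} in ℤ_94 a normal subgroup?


H = {0, 2, 4, 6, 8, 10, 12, 14, 16, 18, 20, 22, 24, 26, 28, 30, 32, 34, 36, 38, 40, 42, 44, 46, 48, 50, 52, 54, 56, 58, 60, 62, 64, 66, 68, 70, 72, 74, 76, 78, 80, 82, 84, 86, 88, 90, 92} in ℤ_94
ℤ_94 is abelian; every subgroup of an abelian group is normal

Yes, normal subgroup


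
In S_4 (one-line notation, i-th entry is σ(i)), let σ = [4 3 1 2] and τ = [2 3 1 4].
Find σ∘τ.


σ∘τ: apply τ first, then σ
1 →τ 2 →σ 3
2 →τ 3 →σ 1
3 →τ 1 →σ 4
4 →τ 4 →σ 2

σ∘τ = [3 1 4 2]


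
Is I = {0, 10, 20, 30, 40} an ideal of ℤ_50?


Check ideal conditions for I = {0, 10, 20, 30, 40} in ℤ_50:
(1) I is an additive subgroup? Yes
(2) For r ∈ ℤ_50 and a ∈ I: r·a ∈ I? Yes

Yes, I is an ideal of ℤ_50


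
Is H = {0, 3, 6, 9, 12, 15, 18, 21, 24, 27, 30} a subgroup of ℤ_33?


Subgroup test for H = {0, 3, 6, 9, 12, 15, 18, 21, 24, 27, 30} in (ℤ_33, +):
(1) 0 ∈ H? Yes
(2) Closure: for all a,b ∈ H, (a+b) mod 33 ∈ H? Yes
(3) Inverses: for all a ∈ H, -a mod 33 ∈ H? Yes

Yes, H is a subgroup of ℤ_33


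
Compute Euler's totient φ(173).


Factor n: 173 = 173
φ(n) = n · ∏(1 - 1/p) over distinct primes p | n
φ(173) = 173 · (1 - 1/173) = 172

φ(173) = 172


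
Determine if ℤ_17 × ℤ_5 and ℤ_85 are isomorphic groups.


Comparing ℤ_17 × ℤ_5 and ℤ_85:
gcd(17,5) = 1, so ℤ_17 × ℤ_5 ≅ ℤ_85 (CRT)

Yes, ℤ_17 × ℤ_5 ≅ ℤ_85


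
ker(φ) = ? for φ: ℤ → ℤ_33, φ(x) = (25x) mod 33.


Kernel = preimage of identity
ker(φ) = {x ∈ ℤ : 25x ≡ 0 (mod 33)}. gcd(25,33) = 1, so 25x ≡ 0 (mod 33) ⟺ x ≡ 0 (mod 33/1 = 33). Hence ker(φ) = 33ℤ

ker(φ) = 33ℤ


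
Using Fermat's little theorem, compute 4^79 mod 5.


Fermat's little theorem: if p is prime and gcd(a,p)=1, then a^(p-1) ≡ 1 (mod p)
p = 5 is prime, gcd(4,5) = 1
Reduce exponent: 79 mod 4 = 3
So 4^79 ≡ 4^3 (mod 5)
4^3 mod 5 = 4

4^79 ≡ 4 (mod 5)


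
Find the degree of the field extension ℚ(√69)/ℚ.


√69 has minimal polynomial x² - 69 (irreducible over ℚ since 69 is squarefree)

[ℚ(√69)/ℚ] = 2


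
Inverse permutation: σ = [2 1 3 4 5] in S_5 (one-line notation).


To find σ⁻¹, swap domain and range:
σ(1) = 2 → σ⁻¹(2) = 1
σ(2) = 1 → σ⁻¹(1) = 2
σ(3) = 3 → σ⁻¹(3) = 3
σ(4) = 4 → σ⁻¹(4) = 4
σ(5) = 5 → σ⁻¹(5) = 5

σ⁻¹ = [2 1 3 4 5]
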